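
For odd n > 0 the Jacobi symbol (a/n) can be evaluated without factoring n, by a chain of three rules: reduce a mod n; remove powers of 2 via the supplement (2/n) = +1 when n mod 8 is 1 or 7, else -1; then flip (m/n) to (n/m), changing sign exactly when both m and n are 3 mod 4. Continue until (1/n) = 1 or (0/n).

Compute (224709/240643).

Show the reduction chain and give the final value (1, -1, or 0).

-1

reciprocity: (224709/240643) = +1·(240643/224709) since 224709 mod 4 = 1, 240643 mod 4 = 3; sign now +1
(240643/224709) = (15934/224709)   [reduce mod 224709]
15934 = 2^1·7967; (2/224709) = -1 since 224709 mod 8 = 5, so (15934/224709) = (-1)^1·(7967/224709); sign now -1
reciprocity: (7967/224709) = +1·(224709/7967) since 7967 mod 4 = 3, 224709 mod 4 = 1; sign now -1
(224709/7967) = (1633/7967)   [reduce mod 7967]
reciprocity: (1633/7967) = +1·(7967/1633) since 1633 mod 4 = 1, 7967 mod 4 = 3; sign now -1
(7967/1633) = (1435/1633)   [reduce mod 1633]
reciprocity: (1435/1633) = +1·(1633/1435) since 1435 mod 4 = 3, 1633 mod 4 = 1; sign now -1
(1633/1435) = (198/1435)   [reduce mod 1435]
198 = 2^1·99; (2/1435) = -1 since 1435 mod 8 = 3, so (198/1435) = (-1)^1·(99/1435); sign now +1
reciprocity: (99/1435) = -1·(1435/99) since 99 mod 4 = 3, 1435 mod 4 = 3; sign now -1
(1435/99) = (49/99)   [reduce mod 99]
reciprocity: (49/99) = +1·(99/49) since 49 mod 4 = 1, 99 mod 4 = 3; sign now -1
(99/49) = (1/49)   [reduce mod 49]
(1/49) = 1; final value = sign = -1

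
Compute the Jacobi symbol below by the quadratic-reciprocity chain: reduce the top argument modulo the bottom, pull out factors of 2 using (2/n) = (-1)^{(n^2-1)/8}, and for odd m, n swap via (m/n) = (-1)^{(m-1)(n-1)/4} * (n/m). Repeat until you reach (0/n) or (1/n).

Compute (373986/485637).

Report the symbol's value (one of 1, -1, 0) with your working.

373986 = 2^1·186993; (2/485637) = -1 since 485637 mod 8 = 5, so (373986/485637) = (-1)^1·(186993/485637); sign now -1
reciprocity: (186993/485637) = +1·(485637/186993) since 186993 mod 4 = 1, 485637 mod 4 = 1; sign now -1
(485637/186993) = (111651/186993)   [reduce mod 186993]
reciprocity: (111651/186993) = +1·(186993/111651) since 111651 mod 4 = 3, 186993 mod 4 = 1; sign now -1
(186993/111651) = (75342/111651)   [reduce mod 111651]
75342 = 2^1·37671; (2/111651) = -1 since 111651 mod 8 = 3, so (75342/111651) = (-1)^1·(37671/111651); sign now +1
reciprocity: (37671/111651) = -1·(111651/37671) since 37671 mod 4 = 3, 111651 mod 4 = 3; sign now -1
(111651/37671) = (36309/37671)   [reduce mod 37671]
reciprocity: (36309/37671) = +1·(37671/36309) since 36309 mod 4 = 1, 37671 mod 4 = 3; sign now -1
(37671/36309) = (1362/36309)   [reduce mod 36309]
1362 = 2^1·681; (2/36309) = -1 since 36309 mod 8 = 5, so (1362/36309) = (-1)^1·(681/36309); sign now +1
reciprocity: (681/36309) = +1·(36309/681) since 681 mod 4 = 1, 36309 mod 4 = 1; sign now +1
(36309/681) = (216/681)   [reduce mod 681]
216 = 2^3·27; (2/681) = +1 since 681 mod 8 = 1, so (216/681) = (+1)^3·(27/681); sign now +1
reciprocity: (27/681) = +1·(681/27) since 27 mod 4 = 3, 681 mod 4 = 1; sign now +1
(681/27) = (6/27)   [reduce mod 27]
6 = 2^1·3; (2/27) = -1 since 27 mod 8 = 3, so (6/27) = (-1)^1·(3/27); sign now -1
reciprocity: (3/27) = -1·(27/3) since 3 mod 4 = 3, 27 mod 4 = 3; sign now +1
(27/3) = (0/3)   [reduce mod 3]
(0/3) = 0   [gcd(a, n) > 1]; final value = 0

0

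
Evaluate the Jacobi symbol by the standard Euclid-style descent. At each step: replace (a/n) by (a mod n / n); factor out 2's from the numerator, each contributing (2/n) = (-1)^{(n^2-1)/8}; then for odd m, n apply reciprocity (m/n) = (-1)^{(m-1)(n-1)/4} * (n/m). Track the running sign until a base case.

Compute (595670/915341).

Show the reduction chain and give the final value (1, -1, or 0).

595670 = 2^1·297835; (2/915341) = -1 since 915341 mod 8 = 5, so (595670/915341) = (-1)^1·(297835/915341); sign now -1
reciprocity: (297835/915341) = +1·(915341/297835) since 297835 mod 4 = 3, 915341 mod 4 = 1; sign now -1
(915341/297835) = (21836/297835)   [reduce mod 297835]
21836 = 2^2·5459; (2/297835) = -1 since 297835 mod 8 = 3, so (21836/297835) = (-1)^2·(5459/297835); sign now -1
reciprocity: (5459/297835) = -1·(297835/5459) since 5459 mod 4 = 3, 297835 mod 4 = 3; sign now +1
(297835/5459) = (3049/5459)   [reduce mod 5459]
reciprocity: (3049/5459) = +1·(5459/3049) since 3049 mod 4 = 1, 5459 mod 4 = 3; sign now +1
(5459/3049) = (2410/3049)   [reduce mod 3049]
2410 = 2^1·1205; (2/3049) = +1 since 3049 mod 8 = 1, so (2410/3049) = (+1)^1·(1205/3049); sign now +1
reciprocity: (1205/3049) = +1·(3049/1205) since 1205 mod 4 = 1, 3049 mod 4 = 1; sign now +1
(3049/1205) = (639/1205)   [reduce mod 1205]
reciprocity: (639/1205) = +1·(1205/639) since 639 mod 4 = 3, 1205 mod 4 = 1; sign now +1
(1205/639) = (566/639)   [reduce mod 639]
566 = 2^1·283; (2/639) = +1 since 639 mod 8 = 7, so (566/639) = (+1)^1·(283/639); sign now +1
reciprocity: (283/639) = -1·(639/283) since 283 mod 4 = 3, 639 mod 4 = 3; sign now -1
(639/283) = (73/283)   [reduce mod 283]
reciprocity: (73/283) = +1·(283/73) since 73 mod 4 = 1, 283 mod 4 = 3; sign now -1
(283/73) = (64/73)   [reduce mod 73]
64 = 2^6·1; (2/73) = +1 since 73 mod 8 = 1, so (64/73) = (+1)^6·(1/73); sign now -1
(1/73) = 1; final value = sign = -1

-1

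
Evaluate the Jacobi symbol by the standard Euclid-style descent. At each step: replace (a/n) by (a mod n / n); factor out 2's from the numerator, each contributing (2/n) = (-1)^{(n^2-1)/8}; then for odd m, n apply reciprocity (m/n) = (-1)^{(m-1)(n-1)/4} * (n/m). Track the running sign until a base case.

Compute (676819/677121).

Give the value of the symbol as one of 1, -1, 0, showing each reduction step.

reciprocity: (676819/677121) = +1·(677121/676819) since 676819 mod 4 = 3, 677121 mod 4 = 1; sign now +1
(677121/676819) = (302/676819)   [reduce mod 676819]
302 = 2^1·151; (2/676819) = -1 since 676819 mod 8 = 3, so (302/676819) = (-1)^1·(151/676819); sign now -1
reciprocity: (151/676819) = -1·(676819/151) since 151 mod 4 = 3, 676819 mod 4 = 3; sign now +1
(676819/151) = (37/151)   [reduce mod 151]
reciprocity: (37/151) = +1·(151/37) since 37 mod 4 = 1, 151 mod 4 = 3; sign now +1
(151/37) = (3/37)   [reduce mod 37]
reciprocity: (3/37) = +1·(37/3) since 3 mod 4 = 3, 37 mod 4 = 1; sign now +1
(37/3) = (1/3)   [reduce mod 3]
(1/3) = 1; final value = sign = +1

1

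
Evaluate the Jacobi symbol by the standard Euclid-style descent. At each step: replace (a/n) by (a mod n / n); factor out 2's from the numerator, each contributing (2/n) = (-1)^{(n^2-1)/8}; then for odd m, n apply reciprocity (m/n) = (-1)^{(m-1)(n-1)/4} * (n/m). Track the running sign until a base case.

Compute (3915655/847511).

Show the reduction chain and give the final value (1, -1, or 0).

(3915655/847511): 3915655 mod 847511 = 525611, so (3915655/847511) = (525611/847511)
flip (525611/847511) -> (847511/525611): both odd, 525611 mod 4 = 3, 847511 mod 4 = 3, so the flip contributes -1; sign now -1
(847511/525611): 847511 mod 525611 = 321900, so (847511/525611) = (321900/525611)
factor out 2^2: 321900 = 2^2·80475; with 525611 mod 8 = 3, (2/525611) = -1; sign now -1; continue with (80475/525611)
flip (80475/525611) -> (525611/80475): both odd, 80475 mod 4 = 3, 525611 mod 4 = 3, so the flip contributes -1; sign now +1
(525611/80475): 525611 mod 80475 = 42761, so (525611/80475) = (42761/80475)
flip (42761/80475) -> (80475/42761): both odd, 42761 mod 4 = 1, 80475 mod 4 = 3, so the flip contributes +1; sign now +1
(80475/42761): 80475 mod 42761 = 37714, so (80475/42761) = (37714/42761)
factor out 2^1: 37714 = 2^1·18857; with 42761 mod 8 = 1, (2/42761) = +1; sign now +1; continue with (18857/42761)
flip (18857/42761) -> (42761/18857): both odd, 18857 mod 4 = 1, 42761 mod 4 = 1, so the flip contributes +1; sign now +1
(42761/18857): 42761 mod 18857 = 5047, so (42761/18857) = (5047/18857)
flip (5047/18857) -> (18857/5047): both odd, 5047 mod 4 = 3, 18857 mod 4 = 1, so the flip contributes +1; sign now +1
(18857/5047): 18857 mod 5047 = 3716, so (18857/5047) = (3716/5047)
factor out 2^2: 3716 = 2^2·929; with 5047 mod 8 = 7, (2/5047) = +1; sign now +1; continue with (929/5047)
flip (929/5047) -> (5047/929): both odd, 929 mod 4 = 1, 5047 mod 4 = 3, so the flip contributes +1; sign now +1
(5047/929): 5047 mod 929 = 402, so (5047/929) = (402/929)
factor out 2^1: 402 = 2^1·201; with 929 mod 8 = 1, (2/929) = +1; sign now +1; continue with (201/929)
flip (201/929) -> (929/201): both odd, 201 mod 4 = 1, 929 mod 4 = 1, so the flip contributes +1; sign now +1
(929/201): 929 mod 201 = 125, so (929/201) = (125/201)
flip (125/201) -> (201/125): both odd, 125 mod 4 = 1, 201 mod 4 = 1, so the flip contributes +1; sign now +1
(201/125): 201 mod 125 = 76, so (201/125) = (76/125)
factor out 2^2: 76 = 2^2·19; with 125 mod 8 = 5, (2/125) = -1; sign now +1; continue with (19/125)
flip (19/125) -> (125/19): both odd, 19 mod 4 = 3, 125 mod 4 = 1, so the flip contributes +1; sign now +1
(125/19): 125 mod 19 = 11, so (125/19) = (11/19)
flip (11/19) -> (19/11): both odd, 11 mod 4 = 3, 19 mod 4 = 3, so the flip contributes -1; sign now -1
(19/11): 19 mod 11 = 8, so (19/11) = (8/11)
factor out 2^3: 8 = 2^3·1; with 11 mod 8 = 3, (2/11) = -1; sign now +1; continue with (1/11)
reached (1/11) = 1, so the symbol is +1

1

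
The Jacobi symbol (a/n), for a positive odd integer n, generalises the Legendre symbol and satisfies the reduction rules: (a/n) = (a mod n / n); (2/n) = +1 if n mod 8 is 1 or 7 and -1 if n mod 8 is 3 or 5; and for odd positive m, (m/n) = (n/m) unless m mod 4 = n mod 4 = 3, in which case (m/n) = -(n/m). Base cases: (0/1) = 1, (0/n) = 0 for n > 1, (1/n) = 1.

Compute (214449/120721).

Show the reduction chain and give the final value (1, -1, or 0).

(214449/120721) = (93728/120721)   [reduce mod 120721]
93728 = 2^5·2929; (2/120721) = +1 since 120721 mod 8 = 1, so (93728/120721) = (+1)^5·(2929/120721); sign now +1
reciprocity: (2929/120721) = +1·(120721/2929) since 2929 mod 4 = 1, 120721 mod 4 = 1; sign now +1
(120721/2929) = (632/2929)   [reduce mod 2929]
632 = 2^3·79; (2/2929) = +1 since 2929 mod 8 = 1, so (632/2929) = (+1)^3·(79/2929); sign now +1
reciprocity: (79/2929) = +1·(2929/79) since 79 mod 4 = 3, 2929 mod 4 = 1; sign now +1
(2929/79) = (6/79)   [reduce mod 79]
6 = 2^1·3; (2/79) = +1 since 79 mod 8 = 7, so (6/79) = (+1)^1·(3/79); sign now +1
reciprocity: (3/79) = -1·(79/3) since 3 mod 4 = 3, 79 mod 4 = 3; sign now -1
(79/3) = (1/3)   [reduce mod 3]
(1/3) = 1; final value = sign = -1

-1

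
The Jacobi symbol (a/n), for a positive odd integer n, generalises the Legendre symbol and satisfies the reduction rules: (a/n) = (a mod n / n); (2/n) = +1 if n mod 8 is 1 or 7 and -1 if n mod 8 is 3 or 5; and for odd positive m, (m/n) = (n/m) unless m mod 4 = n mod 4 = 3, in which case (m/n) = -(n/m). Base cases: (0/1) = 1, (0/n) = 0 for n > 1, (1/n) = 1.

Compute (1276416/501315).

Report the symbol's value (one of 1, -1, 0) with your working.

(1276416/501315) = (273786/501315)   [reduce mod 501315]
273786 = 2^1·136893; (2/501315) = -1 since 501315 mod 8 = 3, so (273786/501315) = (-1)^1·(136893/501315); sign now -1
reciprocity: (136893/501315) = +1·(501315/136893) since 136893 mod 4 = 1, 501315 mod 4 = 3; sign now -1
(501315/136893) = (90636/136893)   [reduce mod 136893]
90636 = 2^2·22659; (2/136893) = -1 since 136893 mod 8 = 5, so (90636/136893) = (-1)^2·(22659/136893); sign now -1
reciprocity: (22659/136893) = +1·(136893/22659) since 22659 mod 4 = 3, 136893 mod 4 = 1; sign now -1
(136893/22659) = (939/22659)   [reduce mod 22659]
reciprocity: (939/22659) = -1·(22659/939) since 939 mod 4 = 3, 22659 mod 4 = 3; sign now +1
(22659/939) = (123/939)   [reduce mod 939]
reciprocity: (123/939) = -1·(939/123) since 123 mod 4 = 3, 939 mod 4 = 3; sign now -1
(939/123) = (78/123)   [reduce mod 123]
78 = 2^1·39; (2/123) = -1 since 123 mod 8 = 3, so (78/123) = (-1)^1·(39/123); sign now +1
reciprocity: (39/123) = -1·(123/39) since 39 mod 4 = 3, 123 mod 4 = 3; sign now -1
(123/39) = (6/39)   [reduce mod 39]
6 = 2^1·3; (2/39) = +1 since 39 mod 8 = 7, so (6/39) = (+1)^1·(3/39); sign now -1
reciprocity: (3/39) = -1·(39/3) since 3 mod 4 = 3, 39 mod 4 = 3; sign now +1
(39/3) = (0/3)   [reduce mod 3]
(0/3) = 0   [gcd(a, n) > 1]; final value = 0

0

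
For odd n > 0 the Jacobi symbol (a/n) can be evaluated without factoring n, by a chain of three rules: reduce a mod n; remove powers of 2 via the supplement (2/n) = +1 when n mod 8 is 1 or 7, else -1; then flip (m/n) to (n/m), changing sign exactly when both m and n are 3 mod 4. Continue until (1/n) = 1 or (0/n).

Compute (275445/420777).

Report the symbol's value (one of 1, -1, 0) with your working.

0

flip (275445/420777) -> (420777/275445): both odd, 275445 mod 4 = 1, 420777 mod 4 = 1, so the flip contributes +1; sign now +1
(420777/275445): 420777 mod 275445 = 145332, so (420777/275445) = (145332/275445)
factor out 2^2: 145332 = 2^2·36333; with 275445 mod 8 = 5, (2/275445) = -1; sign now +1; continue with (36333/275445)
flip (36333/275445) -> (275445/36333): both odd, 36333 mod 4 = 1, 275445 mod 4 = 1, so the flip contributes +1; sign now +1
(275445/36333): 275445 mod 36333 = 21114, so (275445/36333) = (21114/36333)
factor out 2^1: 21114 = 2^1·10557; with 36333 mod 8 = 5, (2/36333) = -1; sign now -1; continue with (10557/36333)
flip (10557/36333) -> (36333/10557): both odd, 10557 mod 4 = 1, 36333 mod 4 = 1, so the flip contributes +1; sign now -1
(36333/10557): 36333 mod 10557 = 4662, so (36333/10557) = (4662/10557)
factor out 2^1: 4662 = 2^1·2331; with 10557 mod 8 = 5, (2/10557) = -1; sign now +1; continue with (2331/10557)
flip (2331/10557) -> (10557/2331): both odd, 2331 mod 4 = 3, 10557 mod 4 = 1, so the flip contributes +1; sign now +1
(10557/2331): 10557 mod 2331 = 1233, so (10557/2331) = (1233/2331)
flip (1233/2331) -> (2331/1233): both odd, 1233 mod 4 = 1, 2331 mod 4 = 3, so the flip contributes +1; sign now +1
(2331/1233): 2331 mod 1233 = 1098, so (2331/1233) = (1098/1233)
factor out 2^1: 1098 = 2^1·549; with 1233 mod 8 = 1, (2/1233) = +1; sign now +1; continue with (549/1233)
flip (549/1233) -> (1233/549): both odd, 549 mod 4 = 1, 1233 mod 4 = 1, so the flip contributes +1; sign now +1
(1233/549): 1233 mod 549 = 135, so (1233/549) = (135/549)
flip (135/549) -> (549/135): both odd, 135 mod 4 = 3, 549 mod 4 = 1, so the flip contributes +1; sign now +1
(549/135): 549 mod 135 = 9, so (549/135) = (9/135)
flip (9/135) -> (135/9): both odd, 9 mod 4 = 1, 135 mod 4 = 3, so the flip contributes +1; sign now +1
(135/9): 135 mod 9 = 0, so (135/9) = (0/9)
reached (0/9); gcd(a, n) > 1, so (0/9) = 0 and the symbol is 0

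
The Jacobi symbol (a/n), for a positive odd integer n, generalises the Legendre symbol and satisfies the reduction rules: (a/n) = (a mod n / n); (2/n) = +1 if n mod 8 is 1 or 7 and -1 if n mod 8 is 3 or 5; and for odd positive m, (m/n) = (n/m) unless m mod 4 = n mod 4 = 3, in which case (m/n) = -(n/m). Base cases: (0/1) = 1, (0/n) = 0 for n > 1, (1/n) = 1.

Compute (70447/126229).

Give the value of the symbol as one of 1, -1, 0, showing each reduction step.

1

flip (70447/126229) -> (126229/70447): both odd, 70447 mod 4 = 3, 126229 mod 4 = 1, so the flip contributes +1; sign now +1
(126229/70447): 126229 mod 70447 = 55782, so (126229/70447) = (55782/70447)
factor out 2^1: 55782 = 2^1·27891; with 70447 mod 8 = 7, (2/70447) = +1; sign now +1; continue with (27891/70447)
flip (27891/70447) -> (70447/27891): both odd, 27891 mod 4 = 3, 70447 mod 4 = 3, so the flip contributes -1; sign now -1
(70447/27891): 70447 mod 27891 = 14665, so (70447/27891) = (14665/27891)
flip (14665/27891) -> (27891/14665): both odd, 14665 mod 4 = 1, 27891 mod 4 = 3, so the flip contributes +1; sign now -1
(27891/14665): 27891 mod 14665 = 13226, so (27891/14665) = (13226/14665)
factor out 2^1: 13226 = 2^1·6613; with 14665 mod 8 = 1, (2/14665) = +1; sign now -1; continue with (6613/14665)
flip (6613/14665) -> (14665/6613): both odd, 6613 mod 4 = 1, 14665 mod 4 = 1, so the flip contributes +1; sign now -1
(14665/6613): 14665 mod 6613 = 1439, so (14665/6613) = (1439/6613)
flip (1439/6613) -> (6613/1439): both odd, 1439 mod 4 = 3, 6613 mod 4 = 1, so the flip contributes +1; sign now -1
(6613/1439): 6613 mod 1439 = 857, so (6613/1439) = (857/1439)
flip (857/1439) -> (1439/857): both odd, 857 mod 4 = 1, 1439 mod 4 = 3, so the flip contributes +1; sign now -1
(1439/857): 1439 mod 857 = 582, so (1439/857) = (582/857)
factor out 2^1: 582 = 2^1·291; with 857 mod 8 = 1, (2/857) = +1; sign now -1; continue with (291/857)
flip (291/857) -> (857/291): both odd, 291 mod 4 = 3, 857 mod 4 = 1, so the flip contributes +1; sign now -1
(857/291): 857 mod 291 = 275, so (857/291) = (275/291)
flip (275/291) -> (291/275): both odd, 275 mod 4 = 3, 291 mod 4 = 3, so the flip contributes -1; sign now +1
(291/275): 291 mod 275 = 16, so (291/275) = (16/275)
factor out 2^4: 16 = 2^4·1; with 275 mod 8 = 3, (2/275) = -1; sign now +1; continue with (1/275)
reached (1/275) = 1, so the symbol is +1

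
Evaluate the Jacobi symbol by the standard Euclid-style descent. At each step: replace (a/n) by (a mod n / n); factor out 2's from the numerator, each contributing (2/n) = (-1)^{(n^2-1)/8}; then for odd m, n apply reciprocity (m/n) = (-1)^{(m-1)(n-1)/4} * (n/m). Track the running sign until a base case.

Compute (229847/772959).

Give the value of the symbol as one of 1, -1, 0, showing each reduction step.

reciprocity: (229847/772959) = -1·(772959/229847) since 229847 mod 4 = 3, 772959 mod 4 = 3; sign now -1
(772959/229847) = (83418/229847)   [reduce mod 229847]
83418 = 2^1·41709; (2/229847) = +1 since 229847 mod 8 = 7, so (83418/229847) = (+1)^1·(41709/229847); sign now -1
reciprocity: (41709/229847) = +1·(229847/41709) since 41709 mod 4 = 1, 229847 mod 4 = 3; sign now -1
(229847/41709) = (21302/41709)   [reduce mod 41709]
21302 = 2^1·10651; (2/41709) = -1 since 41709 mod 8 = 5, so (21302/41709) = (-1)^1·(10651/41709); sign now +1
reciprocity: (10651/41709) = +1·(41709/10651) since 10651 mod 4 = 3, 41709 mod 4 = 1; sign now +1
(41709/10651) = (9756/10651)   [reduce mod 10651]
9756 = 2^2·2439; (2/10651) = -1 since 10651 mod 8 = 3, so (9756/10651) = (-1)^2·(2439/10651); sign now +1
reciprocity: (2439/10651) = -1·(10651/2439) since 2439 mod 4 = 3, 10651 mod 4 = 3; sign now -1
(10651/2439) = (895/2439)   [reduce mod 2439]
reciprocity: (895/2439) = -1·(2439/895) since 895 mod 4 = 3, 2439 mod 4 = 3; sign now +1
(2439/895) = (649/895)   [reduce mod 895]
reciprocity: (649/895) = +1·(895/649) since 649 mod 4 = 1, 895 mod 4 = 3; sign now +1
(895/649) = (246/649)   [reduce mod 649]
246 = 2^1·123; (2/649) = +1 since 649 mod 8 = 1, so (246/649) = (+1)^1·(123/649); sign now +1
reciprocity: (123/649) = +1·(649/123) since 123 mod 4 = 3, 649 mod 4 = 1; sign now +1
(649/123) = (34/123)   [reduce mod 123]
34 = 2^1·17; (2/123) = -1 since 123 mod 8 = 3, so (34/123) = (-1)^1·(17/123); sign now -1
reciprocity: (17/123) = +1·(123/17) since 17 mod 4 = 1, 123 mod 4 = 3; sign now -1
(123/17) = (4/17)   [reduce mod 17]
4 = 2^2·1; (2/17) = +1 since 17 mod 8 = 1, so (4/17) = (+1)^2·(1/17); sign now -1
(1/17) = 1; final value = sign = -1

-1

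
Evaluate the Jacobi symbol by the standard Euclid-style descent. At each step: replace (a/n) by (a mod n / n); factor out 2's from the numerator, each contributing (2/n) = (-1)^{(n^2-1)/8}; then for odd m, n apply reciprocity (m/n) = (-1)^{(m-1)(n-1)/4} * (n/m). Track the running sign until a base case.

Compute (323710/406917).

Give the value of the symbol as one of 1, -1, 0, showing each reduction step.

factor out 2^1: 323710 = 2^1·161855; with 406917 mod 8 = 5, (2/406917) = -1; sign now -1; continue with (161855/406917)
flip (161855/406917) -> (406917/161855): both odd, 161855 mod 4 = 3, 406917 mod 4 = 1, so the flip contributes +1; sign now -1
(406917/161855): 406917 mod 161855 = 83207, so (406917/161855) = (83207/161855)
flip (83207/161855) -> (161855/83207): both odd, 83207 mod 4 = 3, 161855 mod 4 = 3, so the flip contributes -1; sign now +1
(161855/83207): 161855 mod 83207 = 78648, so (161855/83207) = (78648/83207)
factor out 2^3: 78648 = 2^3·9831; with 83207 mod 8 = 7, (2/83207) = +1; sign now +1; continue with (9831/83207)
flip (9831/83207) -> (83207/9831): both odd, 9831 mod 4 = 3, 83207 mod 4 = 3, so the flip contributes -1; sign now -1
(83207/9831): 83207 mod 9831 = 4559, so (83207/9831) = (4559/9831)
flip (4559/9831) -> (9831/4559): both odd, 4559 mod 4 = 3, 9831 mod 4 = 3, so the flip contributes -1; sign now +1
(9831/4559): 9831 mod 4559 = 713, so (9831/4559) = (713/4559)
flip (713/4559) -> (4559/713): both odd, 713 mod 4 = 1, 4559 mod 4 = 3, so the flip contributes +1; sign now +1
(4559/713): 4559 mod 713 = 281, so (4559/713) = (281/713)
flip (281/713) -> (713/281): both odd, 281 mod 4 = 1, 713 mod 4 = 1, so the flip contributes +1; sign now +1
(713/281): 713 mod 281 = 151, so (713/281) = (151/281)
flip (151/281) -> (281/151): both odd, 151 mod 4 = 3, 281 mod 4 = 1, so the flip contributes +1; sign now +1
(281/151): 281 mod 151 = 130, so (281/151) = (130/151)
factor out 2^1: 130 = 2^1·65; with 151 mod 8 = 7, (2/151) = +1; sign now +1; continue with (65/151)
flip (65/151) -> (151/65): both odd, 65 mod 4 = 1, 151 mod 4 = 3, so the flip contributes +1; sign now +1
(151/65): 151 mod 65 = 21, so (151/65) = (21/65)
flip (21/65) -> (65/21): both odd, 21 mod 4 = 1, 65 mod 4 = 1, so the flip contributes +1; sign now +1
(65/21): 65 mod 21 = 2, so (65/21) = (2/21)
factor out 2^1: 2 = 2^1·1; with 21 mod 8 = 5, (2/21) = -1; sign now -1; continue with (1/21)
reached (1/21) = 1, so the symbol is -1

-1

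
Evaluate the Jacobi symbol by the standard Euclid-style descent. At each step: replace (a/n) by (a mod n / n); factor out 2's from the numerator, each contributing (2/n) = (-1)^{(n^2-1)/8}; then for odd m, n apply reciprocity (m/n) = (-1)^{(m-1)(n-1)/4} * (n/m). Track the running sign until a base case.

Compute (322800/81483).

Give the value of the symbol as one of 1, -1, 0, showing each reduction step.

(322800/81483) = (78351/81483)   [reduce mod 81483]
reciprocity: (78351/81483) = -1·(81483/78351) since 78351 mod 4 = 3, 81483 mod 4 = 3; sign now -1
(81483/78351) = (3132/78351)   [reduce mod 78351]
3132 = 2^2·783; (2/78351) = +1 since 78351 mod 8 = 7, so (3132/78351) = (+1)^2·(783/78351); sign now -1
reciprocity: (783/78351) = -1·(78351/783) since 783 mod 4 = 3, 78351 mod 4 = 3; sign now +1
(78351/783) = (51/783)   [reduce mod 783]
reciprocity: (51/783) = -1·(783/51) since 51 mod 4 = 3, 783 mod 4 = 3; sign now -1
(783/51) = (18/51)   [reduce mod 51]
18 = 2^1·9; (2/51) = -1 since 51 mod 8 = 3, so (18/51) = (-1)^1·(9/51); sign now +1
reciprocity: (9/51) = +1·(51/9) since 9 mod 4 = 1, 51 mod 4 = 3; sign now +1
(51/9) = (6/9)   [reduce mod 9]
6 = 2^1·3; (2/9) = +1 since 9 mod 8 = 1, so (6/9) = (+1)^1·(3/9); sign now +1
reciprocity: (3/9) = +1·(9/3) since 3 mod 4 = 3, 9 mod 4 = 1; sign now +1
(9/3) = (0/3)   [reduce mod 3]
(0/3) = 0   [gcd(a, n) > 1]; final value = 0

0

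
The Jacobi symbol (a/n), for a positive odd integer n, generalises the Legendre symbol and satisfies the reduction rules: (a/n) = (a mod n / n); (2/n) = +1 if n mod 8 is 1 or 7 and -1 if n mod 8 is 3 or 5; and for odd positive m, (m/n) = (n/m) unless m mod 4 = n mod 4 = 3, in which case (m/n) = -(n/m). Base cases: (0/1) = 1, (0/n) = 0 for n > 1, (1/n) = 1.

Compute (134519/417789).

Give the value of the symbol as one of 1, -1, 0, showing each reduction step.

1

reciprocity: (134519/417789) = +1·(417789/134519) since 134519 mod 4 = 3, 417789 mod 4 = 1; sign now +1
(417789/134519) = (14232/134519)   [reduce mod 134519]
14232 = 2^3·1779; (2/134519) = +1 since 134519 mod 8 = 7, so (14232/134519) = (+1)^3·(1779/134519); sign now +1
reciprocity: (1779/134519) = -1·(134519/1779) since 1779 mod 4 = 3, 134519 mod 4 = 3; sign now -1
(134519/1779) = (1094/1779)   [reduce mod 1779]
1094 = 2^1·547; (2/1779) = -1 since 1779 mod 8 = 3, so (1094/1779) = (-1)^1·(547/1779); sign now +1
reciprocity: (547/1779) = -1·(1779/547) since 547 mod 4 = 3, 1779 mod 4 = 3; sign now -1
(1779/547) = (138/547)   [reduce mod 547]
138 = 2^1·69; (2/547) = -1 since 547 mod 8 = 3, so (138/547) = (-1)^1·(69/547); sign now +1
reciprocity: (69/547) = +1·(547/69) since 69 mod 4 = 1, 547 mod 4 = 3; sign now +1
(547/69) = (64/69)   [reduce mod 69]
64 = 2^6·1; (2/69) = -1 since 69 mod 8 = 5, so (64/69) = (-1)^6·(1/69); sign now +1
(1/69) = 1; final value = sign = +1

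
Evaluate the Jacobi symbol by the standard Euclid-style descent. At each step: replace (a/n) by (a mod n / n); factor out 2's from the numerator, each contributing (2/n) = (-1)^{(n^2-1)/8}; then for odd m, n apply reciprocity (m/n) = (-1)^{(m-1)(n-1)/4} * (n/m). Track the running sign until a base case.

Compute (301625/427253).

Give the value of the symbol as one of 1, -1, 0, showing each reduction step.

0

reciprocity: (301625/427253) = +1·(427253/301625) since 301625 mod 4 = 1, 427253 mod 4 = 1; sign now +1
(427253/301625) = (125628/301625)   [reduce mod 301625]
125628 = 2^2·31407; (2/301625) = +1 since 301625 mod 8 = 1, so (125628/301625) = (+1)^2·(31407/301625); sign now +1
reciprocity: (31407/301625) = +1·(301625/31407) since 31407 mod 4 = 3, 301625 mod 4 = 1; sign now +1
(301625/31407) = (18962/31407)   [reduce mod 31407]
18962 = 2^1·9481; (2/31407) = +1 since 31407 mod 8 = 7, so (18962/31407) = (+1)^1·(9481/31407); sign now +1
reciprocity: (9481/31407) = +1·(31407/9481) since 9481 mod 4 = 1, 31407 mod 4 = 3; sign now +1
(31407/9481) = (2964/9481)   [reduce mod 9481]
2964 = 2^2·741; (2/9481) = +1 since 9481 mod 8 = 1, so (2964/9481) = (+1)^2·(741/9481); sign now +1
reciprocity: (741/9481) = +1·(9481/741) since 741 mod 4 = 1, 9481 mod 4 = 1; sign now +1
(9481/741) = (589/741)   [reduce mod 741]
reciprocity: (589/741) = +1·(741/589) since 589 mod 4 = 1, 741 mod 4 = 1; sign now +1
(741/589) = (152/589)   [reduce mod 589]
152 = 2^3·19; (2/589) = -1 since 589 mod 8 = 5, so (152/589) = (-1)^3·(19/589); sign now -1
reciprocity: (19/589) = +1·(589/19) since 19 mod 4 = 3, 589 mod 4 = 1; sign now -1
(589/19) = (0/19)   [reduce mod 19]
(0/19) = 0   [gcd(a, n) > 1]; final value = 0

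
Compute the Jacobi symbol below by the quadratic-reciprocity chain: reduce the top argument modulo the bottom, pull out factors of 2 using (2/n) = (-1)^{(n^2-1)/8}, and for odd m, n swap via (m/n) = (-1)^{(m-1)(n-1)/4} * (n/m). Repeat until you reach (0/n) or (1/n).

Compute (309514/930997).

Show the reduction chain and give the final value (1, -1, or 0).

factor out 2^1: 309514 = 2^1·154757; with 930997 mod 8 = 5, (2/930997) = -1; sign now -1; continue with (154757/930997)
flip (154757/930997) -> (930997/154757): both odd, 154757 mod 4 = 1, 930997 mod 4 = 1, so the flip contributes +1; sign now -1
(930997/154757): 930997 mod 154757 = 2455, so (930997/154757) = (2455/154757)
flip (2455/154757) -> (154757/2455): both odd, 2455 mod 4 = 3, 154757 mod 4 = 1, so the flip contributes +1; sign now -1
(154757/2455): 154757 mod 2455 = 92, so (154757/2455) = (92/2455)
factor out 2^2: 92 = 2^2·23; with 2455 mod 8 = 7, (2/2455) = +1; sign now -1; continue with (23/2455)
flip (23/2455) -> (2455/23): both odd, 23 mod 4 = 3, 2455 mod 4 = 3, so the flip contributes -1; sign now +1
(2455/23): 2455 mod 23 = 17, so (2455/23) = (17/23)
flip (17/23) -> (23/17): both odd, 17 mod 4 = 1, 23 mod 4 = 3, so the flip contributes +1; sign now +1
(23/17): 23 mod 17 = 6, so (23/17) = (6/17)
factor out 2^1: 6 = 2^1·3; with 17 mod 8 = 1, (2/17) = +1; sign now +1; continue with (3/17)
flip (3/17) -> (17/3): both odd, 3 mod 4 = 3, 17 mod 4 = 1, so the flip contributes +1; sign now +1
(17/3): 17 mod 3 = 2, so (17/3) = (2/3)
factor out 2^1: 2 = 2^1·1; with 3 mod 8 = 3, (2/3) = -1; sign now -1; continue with (1/3)
reached (1/3) = 1, so the symbol is -1

-1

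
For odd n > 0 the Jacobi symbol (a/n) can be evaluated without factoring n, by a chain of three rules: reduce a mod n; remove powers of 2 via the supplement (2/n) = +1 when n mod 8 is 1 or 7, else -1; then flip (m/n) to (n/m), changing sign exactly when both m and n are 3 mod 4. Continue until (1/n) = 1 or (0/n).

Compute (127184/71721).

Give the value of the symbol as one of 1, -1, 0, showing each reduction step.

1

(127184/71721): 127184 mod 71721 = 55463, so (127184/71721) = (55463/71721)
flip (55463/71721) -> (71721/55463): both odd, 55463 mod 4 = 3, 71721 mod 4 = 1, so the flip contributes +1; sign now +1
(71721/55463): 71721 mod 55463 = 16258, so (71721/55463) = (16258/55463)
factor out 2^1: 16258 = 2^1·8129; with 55463 mod 8 = 7, (2/55463) = +1; sign now +1; continue with (8129/55463)
flip (8129/55463) -> (55463/8129): both odd, 8129 mod 4 = 1, 55463 mod 4 = 3, so the flip contributes +1; sign now +1
(55463/8129): 55463 mod 8129 = 6689, so (55463/8129) = (6689/8129)
flip (6689/8129) -> (8129/6689): both odd, 6689 mod 4 = 1, 8129 mod 4 = 1, so the flip contributes +1; sign now +1
(8129/6689): 8129 mod 6689 = 1440, so (8129/6689) = (1440/6689)
factor out 2^5: 1440 = 2^5·45; with 6689 mod 8 = 1, (2/6689) = +1; sign now +1; continue with (45/6689)
flip (45/6689) -> (6689/45): both odd, 45 mod 4 = 1, 6689 mod 4 = 1, so the flip contributes +1; sign now +1
(6689/45): 6689 mod 45 = 29, so (6689/45) = (29/45)
flip (29/45) -> (45/29): both odd, 29 mod 4 = 1, 45 mod 4 = 1, so the flip contributes +1; sign now +1
(45/29): 45 mod 29 = 16, so (45/29) = (16/29)
factor out 2^4: 16 = 2^4·1; with 29 mod 8 = 5, (2/29) = -1; sign now +1; continue with (1/29)
reached (1/29) = 1, so the symbol is +1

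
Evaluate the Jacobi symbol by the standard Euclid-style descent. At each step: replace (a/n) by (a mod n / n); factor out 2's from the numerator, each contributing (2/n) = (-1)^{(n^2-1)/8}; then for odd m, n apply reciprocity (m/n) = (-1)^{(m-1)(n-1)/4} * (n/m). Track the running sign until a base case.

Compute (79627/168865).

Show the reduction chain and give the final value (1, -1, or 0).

flip (79627/168865) -> (168865/79627): both odd, 79627 mod 4 = 3, 168865 mod 4 = 1, so the flip contributes +1; sign now +1
(168865/79627): 168865 mod 79627 = 9611, so (168865/79627) = (9611/79627)
flip (9611/79627) -> (79627/9611): both odd, 9611 mod 4 = 3, 79627 mod 4 = 3, so the flip contributes -1; sign now -1
(79627/9611): 79627 mod 9611 = 2739, so (79627/9611) = (2739/9611)
flip (2739/9611) -> (9611/2739): both odd, 2739 mod 4 = 3, 9611 mod 4 = 3, so the flip contributes -1; sign now +1
(9611/2739): 9611 mod 2739 = 1394, so (9611/2739) = (1394/2739)
factor out 2^1: 1394 = 2^1·697; with 2739 mod 8 = 3, (2/2739) = -1; sign now -1; continue with (697/2739)
flip (697/2739) -> (2739/697): both odd, 697 mod 4 = 1, 2739 mod 4 = 3, so the flip contributes +1; sign now -1
(2739/697): 2739 mod 697 = 648, so (2739/697) = (648/697)
factor out 2^3: 648 = 2^3·81; with 697 mod 8 = 1, (2/697) = +1; sign now -1; continue with (81/697)
flip (81/697) -> (697/81): both odd, 81 mod 4 = 1, 697 mod 4 = 1, so the flip contributes +1; sign now -1
(697/81): 697 mod 81 = 49, so (697/81) = (49/81)
flip (49/81) -> (81/49): both odd, 49 mod 4 = 1, 81 mod 4 = 1, so the flip contributes +1; sign now -1
(81/49): 81 mod 49 = 32, so (81/49) = (32/49)
factor out 2^5: 32 = 2^5·1; with 49 mod 8 = 1, (2/49) = +1; sign now -1; continue with (1/49)
reached (1/49) = 1, so the symbol is -1

-1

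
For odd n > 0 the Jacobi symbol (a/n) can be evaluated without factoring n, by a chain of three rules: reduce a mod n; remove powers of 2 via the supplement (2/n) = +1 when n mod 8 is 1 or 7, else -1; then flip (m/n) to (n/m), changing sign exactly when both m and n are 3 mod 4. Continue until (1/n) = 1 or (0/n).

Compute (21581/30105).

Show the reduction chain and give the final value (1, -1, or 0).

1

flip (21581/30105) -> (30105/21581): both odd, 21581 mod 4 = 1, 30105 mod 4 = 1, so the flip contributes +1; sign now +1
(30105/21581): 30105 mod 21581 = 8524, so (30105/21581) = (8524/21581)
factor out 2^2: 8524 = 2^2·2131; with 21581 mod 8 = 5, (2/21581) = -1; sign now +1; continue with (2131/21581)
flip (2131/21581) -> (21581/2131): both odd, 2131 mod 4 = 3, 21581 mod 4 = 1, so the flip contributes +1; sign now +1
(21581/2131): 21581 mod 2131 = 271, so (21581/2131) = (271/2131)
flip (271/2131) -> (2131/271): both odd, 271 mod 4 = 3, 2131 mod 4 = 3, so the flip contributes -1; sign now -1
(2131/271): 2131 mod 271 = 234, so (2131/271) = (234/271)
factor out 2^1: 234 = 2^1·117; with 271 mod 8 = 7, (2/271) = +1; sign now -1; continue with (117/271)
flip (117/271) -> (271/117): both odd, 117 mod 4 = 1, 271 mod 4 = 3, so the flip contributes +1; sign now -1
(271/117): 271 mod 117 = 37, so (271/117) = (37/117)
flip (37/117) -> (117/37): both odd, 37 mod 4 = 1, 117 mod 4 = 1, so the flip contributes +1; sign now -1
(117/37): 117 mod 37 = 6, so (117/37) = (6/37)
factor out 2^1: 6 = 2^1·3; with 37 mod 8 = 5, (2/37) = -1; sign now +1; continue with (3/37)
flip (3/37) -> (37/3): both odd, 3 mod 4 = 3, 37 mod 4 = 1, so the flip contributes +1; sign now +1
(37/3): 37 mod 3 = 1, so (37/3) = (1/3)
reached (1/3) = 1, so the symbol is +1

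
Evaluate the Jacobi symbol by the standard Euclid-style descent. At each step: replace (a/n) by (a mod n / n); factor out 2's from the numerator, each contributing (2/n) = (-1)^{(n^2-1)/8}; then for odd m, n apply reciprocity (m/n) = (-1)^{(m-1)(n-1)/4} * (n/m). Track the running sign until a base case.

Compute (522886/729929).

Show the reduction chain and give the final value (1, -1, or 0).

0

522886 = 2^1·261443; (2/729929) = +1 since 729929 mod 8 = 1, so (522886/729929) = (+1)^1·(261443/729929); sign now +1
reciprocity: (261443/729929) = +1·(729929/261443) since 261443 mod 4 = 3, 729929 mod 4 = 1; sign now +1
(729929/261443) = (207043/261443)   [reduce mod 261443]
reciprocity: (207043/261443) = -1·(261443/207043) since 207043 mod 4 = 3, 261443 mod 4 = 3; sign now -1
(261443/207043) = (54400/207043)   [reduce mod 207043]
54400 = 2^7·425; (2/207043) = -1 since 207043 mod 8 = 3, so (54400/207043) = (-1)^7·(425/207043); sign now +1
reciprocity: (425/207043) = +1·(207043/425) since 425 mod 4 = 1, 207043 mod 4 = 3; sign now +1
(207043/425) = (68/425)   [reduce mod 425]
68 = 2^2·17; (2/425) = +1 since 425 mod 8 = 1, so (68/425) = (+1)^2·(17/425); sign now +1
reciprocity: (17/425) = +1·(425/17) since 17 mod 4 = 1, 425 mod 4 = 1; sign now +1
(425/17) = (0/17)   [reduce mod 17]
(0/17) = 0   [gcd(a, n) > 1]; final value = 0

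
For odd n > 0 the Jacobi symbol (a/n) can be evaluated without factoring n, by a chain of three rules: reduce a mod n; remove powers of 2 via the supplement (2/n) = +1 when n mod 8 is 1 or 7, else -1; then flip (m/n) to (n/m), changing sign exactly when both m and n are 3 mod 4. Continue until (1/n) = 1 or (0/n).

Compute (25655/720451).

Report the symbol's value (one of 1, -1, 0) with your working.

-1

flip (25655/720451) -> (720451/25655): both odd, 25655 mod 4 = 3, 720451 mod 4 = 3, so the flip contributes -1; sign now -1
(720451/25655): 720451 mod 25655 = 2111, so (720451/25655) = (2111/25655)
flip (2111/25655) -> (25655/2111): both odd, 2111 mod 4 = 3, 25655 mod 4 = 3, so the flip contributes -1; sign now +1
(25655/2111): 25655 mod 2111 = 323, so (25655/2111) = (323/2111)
flip (323/2111) -> (2111/323): both odd, 323 mod 4 = 3, 2111 mod 4 = 3, so the flip contributes -1; sign now -1
(2111/323): 2111 mod 323 = 173, so (2111/323) = (173/323)
flip (173/323) -> (323/173): both odd, 173 mod 4 = 1, 323 mod 4 = 3, so the flip contributes +1; sign now -1
(323/173): 323 mod 173 = 150, so (323/173) = (150/173)
factor out 2^1: 150 = 2^1·75; with 173 mod 8 = 5, (2/173) = -1; sign now +1; continue with (75/173)
flip (75/173) -> (173/75): both odd, 75 mod 4 = 3, 173 mod 4 = 1, so the flip contributes +1; sign now +1
(173/75): 173 mod 75 = 23, so (173/75) = (23/75)
flip (23/75) -> (75/23): both odd, 23 mod 4 = 3, 75 mod 4 = 3, so the flip contributes -1; sign now -1
(75/23): 75 mod 23 = 6, so (75/23) = (6/23)
factor out 2^1: 6 = 2^1·3; with 23 mod 8 = 7, (2/23) = +1; sign now -1; continue with (3/23)
flip (3/23) -> (23/3): both odd, 3 mod 4 = 3, 23 mod 4 = 3, so the flip contributes -1; sign now +1
(23/3): 23 mod 3 = 2, so (23/3) = (2/3)
factor out 2^1: 2 = 2^1·1; with 3 mod 8 = 3, (2/3) = -1; sign now -1; continue with (1/3)
reached (1/3) = 1, so the symbol is -1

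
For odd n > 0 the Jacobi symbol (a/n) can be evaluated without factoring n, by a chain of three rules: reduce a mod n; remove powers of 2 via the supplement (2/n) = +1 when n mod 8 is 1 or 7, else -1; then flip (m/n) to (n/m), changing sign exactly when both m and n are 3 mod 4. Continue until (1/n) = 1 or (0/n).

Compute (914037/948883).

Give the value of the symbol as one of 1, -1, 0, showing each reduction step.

-1

reciprocity: (914037/948883) = +1·(948883/914037) since 914037 mod 4 = 1, 948883 mod 4 = 3; sign now +1
(948883/914037) = (34846/914037)   [reduce mod 914037]
34846 = 2^1·17423; (2/914037) = -1 since 914037 mod 8 = 5, so (34846/914037) = (-1)^1·(17423/914037); sign now -1
reciprocity: (17423/914037) = +1·(914037/17423) since 17423 mod 4 = 3, 914037 mod 4 = 1; sign now -1
(914037/17423) = (8041/17423)   [reduce mod 17423]
reciprocity: (8041/17423) = +1·(17423/8041) since 8041 mod 4 = 1, 17423 mod 4 = 3; sign now -1
(17423/8041) = (1341/8041)   [reduce mod 8041]
reciprocity: (1341/8041) = +1·(8041/1341) since 1341 mod 4 = 1, 8041 mod 4 = 1; sign now -1
(8041/1341) = (1336/1341)   [reduce mod 1341]
1336 = 2^3·167; (2/1341) = -1 since 1341 mod 8 = 5, so (1336/1341) = (-1)^3·(167/1341); sign now +1
reciprocity: (167/1341) = +1·(1341/167) since 167 mod 4 = 3, 1341 mod 4 = 1; sign now +1
(1341/167) = (5/167)   [reduce mod 167]
reciprocity: (5/167) = +1·(167/5) since 5 mod 4 = 1, 167 mod 4 = 3; sign now +1
(167/5) = (2/5)   [reduce mod 5]
2 = 2^1·1; (2/5) = -1 since 5 mod 8 = 5, so (2/5) = (-1)^1·(1/5); sign now -1
(1/5) = 1; final value = sign = -1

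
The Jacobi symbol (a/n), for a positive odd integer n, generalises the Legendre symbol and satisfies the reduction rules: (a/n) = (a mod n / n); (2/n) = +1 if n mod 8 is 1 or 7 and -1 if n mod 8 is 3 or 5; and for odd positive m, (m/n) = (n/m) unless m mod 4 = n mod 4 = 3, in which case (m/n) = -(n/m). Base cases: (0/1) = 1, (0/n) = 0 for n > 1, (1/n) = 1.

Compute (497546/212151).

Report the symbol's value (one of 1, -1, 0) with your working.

(497546/212151): 497546 mod 212151 = 73244, so (497546/212151) = (73244/212151)
factor out 2^2: 73244 = 2^2·18311; with 212151 mod 8 = 7, (2/212151) = +1; sign now +1; continue with (18311/212151)
flip (18311/212151) -> (212151/18311): both odd, 18311 mod 4 = 3, 212151 mod 4 = 3, so the flip contributes -1; sign now -1
(212151/18311): 212151 mod 18311 = 10730, so (212151/18311) = (10730/18311)
factor out 2^1: 10730 = 2^1·5365; with 18311 mod 8 = 7, (2/18311) = +1; sign now -1; continue with (5365/18311)
flip (5365/18311) -> (18311/5365): both odd, 5365 mod 4 = 1, 18311 mod 4 = 3, so the flip contributes +1; sign now -1
(18311/5365): 18311 mod 5365 = 2216, so (18311/5365) = (2216/5365)
factor out 2^3: 2216 = 2^3·277; with 5365 mod 8 = 5, (2/5365) = -1; sign now +1; continue with (277/5365)
flip (277/5365) -> (5365/277): both odd, 277 mod 4 = 1, 5365 mod 4 = 1, so the flip contributes +1; sign now +1
(5365/277): 5365 mod 277 = 102, so (5365/277) = (102/277)
factor out 2^1: 102 = 2^1·51; with 277 mod 8 = 5, (2/277) = -1; sign now -1; continue with (51/277)
flip (51/277) -> (277/51): both odd, 51 mod 4 = 3, 277 mod 4 = 1, so the flip contributes +1; sign now -1
(277/51): 277 mod 51 = 22, so (277/51) = (22/51)
factor out 2^1: 22 = 2^1·11; with 51 mod 8 = 3, (2/51) = -1; sign now +1; continue with (11/51)
flip (11/51) -> (51/11): both odd, 11 mod 4 = 3, 51 mod 4 = 3, so the flip contributes -1; sign now -1
(51/11): 51 mod 11 = 7, so (51/11) = (7/11)
flip (7/11) -> (11/7): both odd, 7 mod 4 = 3, 11 mod 4 = 3, so the flip contributes -1; sign now +1
(11/7): 11 mod 7 = 4, so (11/7) = (4/7)
factor out 2^2: 4 = 2^2·1; with 7 mod 8 = 7, (2/7) = +1; sign now +1; continue with (1/7)
reached (1/7) = 1, so the symbol is +1

1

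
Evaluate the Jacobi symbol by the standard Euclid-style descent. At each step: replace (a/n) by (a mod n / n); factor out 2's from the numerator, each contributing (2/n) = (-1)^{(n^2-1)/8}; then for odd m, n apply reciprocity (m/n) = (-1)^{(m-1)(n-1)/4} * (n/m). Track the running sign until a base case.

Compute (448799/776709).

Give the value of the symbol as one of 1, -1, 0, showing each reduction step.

1

flip (448799/776709) -> (776709/448799): both odd, 448799 mod 4 = 3, 776709 mod 4 = 1, so the flip contributes +1; sign now +1
(776709/448799): 776709 mod 448799 = 327910, so (776709/448799) = (327910/448799)
factor out 2^1: 327910 = 2^1·163955; with 448799 mod 8 = 7, (2/448799) = +1; sign now +1; continue with (163955/448799)
flip (163955/448799) -> (448799/163955): both odd, 163955 mod 4 = 3, 448799 mod 4 = 3, so the flip contributes -1; sign now -1
(448799/163955): 448799 mod 163955 = 120889, so (448799/163955) = (120889/163955)
flip (120889/163955) -> (163955/120889): both odd, 120889 mod 4 = 1, 163955 mod 4 = 3, so the flip contributes +1; sign now -1
(163955/120889): 163955 mod 120889 = 43066, so (163955/120889) = (43066/120889)
factor out 2^1: 43066 = 2^1·21533; with 120889 mod 8 = 1, (2/120889) = +1; sign now -1; continue with (21533/120889)
flip (21533/120889) -> (120889/21533): both odd, 21533 mod 4 = 1, 120889 mod 4 = 1, so the flip contributes +1; sign now -1
(120889/21533): 120889 mod 21533 = 13224, so (120889/21533) = (13224/21533)
factor out 2^3: 13224 = 2^3·1653; with 21533 mod 8 = 5, (2/21533) = -1; sign now +1; continue with (1653/21533)
flip (1653/21533) -> (21533/1653): both odd, 1653 mod 4 = 1, 21533 mod 4 = 1, so the flip contributes +1; sign now +1
(21533/1653): 21533 mod 1653 = 44, so (21533/1653) = (44/1653)
factor out 2^2: 44 = 2^2·11; with 1653 mod 8 = 5, (2/1653) = -1; sign now +1; continue with (11/1653)
flip (11/1653) -> (1653/11): both odd, 11 mod 4 = 3, 1653 mod 4 = 1, so the flip contributes +1; sign now +1
(1653/11): 1653 mod 11 = 3, so (1653/11) = (3/11)
flip (3/11) -> (11/3): both odd, 3 mod 4 = 3, 11 mod 4 = 3, so the flip contributes -1; sign now -1
(11/3): 11 mod 3 = 2, so (11/3) = (2/3)
factor out 2^1: 2 = 2^1·1; with 3 mod 8 = 3, (2/3) = -1; sign now +1; continue with (1/3)
reached (1/3) = 1, so the symbol is +1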